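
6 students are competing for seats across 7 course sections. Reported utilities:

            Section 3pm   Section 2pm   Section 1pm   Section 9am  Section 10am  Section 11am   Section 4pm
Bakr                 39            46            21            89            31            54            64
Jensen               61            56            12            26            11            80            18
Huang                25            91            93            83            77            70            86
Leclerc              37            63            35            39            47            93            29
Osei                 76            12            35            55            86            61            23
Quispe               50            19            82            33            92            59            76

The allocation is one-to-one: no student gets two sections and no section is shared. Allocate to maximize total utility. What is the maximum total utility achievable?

Optimal: Bakr→Section 9am (89 points), Jensen→Section 3pm (61 points), Huang→Section 2pm (91 points), Leclerc→Section 11am (93 points), Osei→Section 10am (86 points), Quispe→Section 1pm (82 points) — total 89+61+91+93+86+82 = 502 points.
Next-best assignment: Bakr→Section 9am, Jensen→Section 2pm, Huang→Section 1pm, Leclerc→Section 11am, Osei→Section 3pm, Quispe→Section 10am = 499 points.
No other one-to-one assignment exceeds 502 points.

Maximum total: 502 points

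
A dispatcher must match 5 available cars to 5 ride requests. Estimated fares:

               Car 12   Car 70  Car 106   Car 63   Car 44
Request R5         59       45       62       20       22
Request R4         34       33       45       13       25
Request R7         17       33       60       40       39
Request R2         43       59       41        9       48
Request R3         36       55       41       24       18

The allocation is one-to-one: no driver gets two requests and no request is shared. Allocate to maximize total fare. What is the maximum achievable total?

Maximum total: $247

Optimal: Car 12→Request R5 ($59), Car 70→Request R3 ($55), Car 106→Request R4 ($45), Car 63→Request R7 ($40), Car 44→Request R2 ($48) — total 59+55+45+40+48 = $247.
Row-greedy (each driver in turn takes its best remaining request) gives $227, worse by 20.
Next-best assignment: Car 12→Request R4, Car 70→Request R3, Car 106→Request R5, Car 63→Request R7, Car 44→Request R2 = $239.
Swapping Car 44↔Car 63 (Car 44→Request R7 $39, Car 63→Request R2 $9) loses 40.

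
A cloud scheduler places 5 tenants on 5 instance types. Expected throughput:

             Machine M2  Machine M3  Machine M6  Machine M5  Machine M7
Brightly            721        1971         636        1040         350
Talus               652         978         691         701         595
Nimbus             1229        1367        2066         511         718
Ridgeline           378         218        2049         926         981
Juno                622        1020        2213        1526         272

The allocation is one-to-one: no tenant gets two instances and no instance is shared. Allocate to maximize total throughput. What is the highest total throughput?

Optimal: Brightly→Machine M3 (1971 ops/s), Talus→Machine M7 (595 ops/s), Nimbus→Machine M2 (1229 ops/s), Ridgeline→Machine M6 (2049 ops/s), Juno→Machine M5 (1526 ops/s) — total 1971+595+1229+2049+1526 = 7370 ops/s.
Row-greedy (each tenant in turn takes its best remaining instance) gives 6341 ops/s, worse by 1029.
Next-best assignment: Brightly→Machine M3, Talus→Machine M2, Nimbus→Machine M6, Ridgeline→Machine M7, Juno→Machine M5 = 7196 ops/s.
Swapping Ridgeline↔Juno (Ridgeline→Machine M5 926 ops/s, Juno→Machine M6 2213 ops/s) loses 436.
Every other assignment is strictly worse.

Maximum total: 7370 ops/s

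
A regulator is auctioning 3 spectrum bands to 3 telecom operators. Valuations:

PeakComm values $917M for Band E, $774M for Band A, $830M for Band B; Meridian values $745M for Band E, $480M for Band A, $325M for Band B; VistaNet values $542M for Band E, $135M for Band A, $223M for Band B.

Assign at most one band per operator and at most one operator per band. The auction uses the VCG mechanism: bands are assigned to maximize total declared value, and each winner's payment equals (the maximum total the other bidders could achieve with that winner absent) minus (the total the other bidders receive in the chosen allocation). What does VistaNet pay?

VistaNet pays $265M.

Efficient allocation: PeakComm→Band B ($830M), Meridian→Band A ($480M), VistaNet→Band E ($542M); total welfare W = $1852M.
VistaNet receives Band E at value $542M, so the others get W − 542 = $1310M.
Without VistaNet: best allocation of the remaining 2 bidders over all 3 bands is PeakComm→Band B ($830M), Meridian→Band E ($745M), total $1575M.
VCG payment = (others' best without VistaNet) − (others' welfare with VistaNet) = 1575 − 1310 = $265M.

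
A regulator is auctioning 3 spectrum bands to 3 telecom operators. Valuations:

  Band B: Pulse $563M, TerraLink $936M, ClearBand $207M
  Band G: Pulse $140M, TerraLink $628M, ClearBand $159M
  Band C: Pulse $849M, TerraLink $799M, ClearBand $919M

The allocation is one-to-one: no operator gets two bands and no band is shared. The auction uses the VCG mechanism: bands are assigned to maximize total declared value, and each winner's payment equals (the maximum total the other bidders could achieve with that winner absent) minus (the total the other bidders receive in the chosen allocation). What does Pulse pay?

Efficient allocation: Pulse→Band B ($563M), TerraLink→Band G ($628M), ClearBand→Band C ($919M); total welfare W = $2110M.
Pulse receives Band B at value $563M, so the others get W − 563 = $1547M.
Without Pulse: best allocation of the remaining 2 bidders over all 3 bands is TerraLink→Band B ($936M), ClearBand→Band C ($919M), total $1855M.
VCG payment = (others' best without Pulse) − (others' welfare with Pulse) = 1855 − 1547 = $308M.

Pulse pays $308M.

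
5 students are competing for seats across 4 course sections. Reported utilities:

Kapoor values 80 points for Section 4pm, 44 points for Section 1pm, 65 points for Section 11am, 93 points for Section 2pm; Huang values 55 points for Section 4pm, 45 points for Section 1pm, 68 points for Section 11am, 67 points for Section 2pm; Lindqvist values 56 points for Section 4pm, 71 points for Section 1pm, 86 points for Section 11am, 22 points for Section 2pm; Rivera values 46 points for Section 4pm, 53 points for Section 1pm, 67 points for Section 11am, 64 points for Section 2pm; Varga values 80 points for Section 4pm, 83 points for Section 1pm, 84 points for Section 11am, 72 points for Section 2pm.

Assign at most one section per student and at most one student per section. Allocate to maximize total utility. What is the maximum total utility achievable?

Maximum total: 317 points

Optimal: Huang→Section 4pm (55 points), Varga→Section 1pm (83 points), Lindqvist→Section 11am (86 points), Kapoor→Section 2pm (93 points) — total 55+83+86+93 = 317 points.
Row-greedy (each student in turn takes its best remaining section) gives 278 points, worse by 39.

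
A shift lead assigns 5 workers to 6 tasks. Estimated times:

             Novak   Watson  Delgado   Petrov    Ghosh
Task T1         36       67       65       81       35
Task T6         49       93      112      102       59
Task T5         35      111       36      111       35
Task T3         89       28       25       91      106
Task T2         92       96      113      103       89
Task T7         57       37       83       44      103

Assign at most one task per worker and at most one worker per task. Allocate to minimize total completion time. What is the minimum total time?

This is a one-to-one assignment (minimum-cost bipartite matching).
Optimal: Novak→Task T6 (49 min), Watson→Task T3 (28 min), Delgado→Task T5 (36 min), Petrov→Task T7 (44 min), Ghosh→Task T1 (35 min) — total 49+28+36+44+35 = 192 min.
Min-entry greedy (repeatedly take the single cheapest remaining cell) gives 234 min, worse by 42.
Next-best assignment: Novak→Task T1, Watson→Task T3, Delgado→Task T5, Petrov→Task T7, Ghosh→Task T6 = 203 min.

Min total: 192 min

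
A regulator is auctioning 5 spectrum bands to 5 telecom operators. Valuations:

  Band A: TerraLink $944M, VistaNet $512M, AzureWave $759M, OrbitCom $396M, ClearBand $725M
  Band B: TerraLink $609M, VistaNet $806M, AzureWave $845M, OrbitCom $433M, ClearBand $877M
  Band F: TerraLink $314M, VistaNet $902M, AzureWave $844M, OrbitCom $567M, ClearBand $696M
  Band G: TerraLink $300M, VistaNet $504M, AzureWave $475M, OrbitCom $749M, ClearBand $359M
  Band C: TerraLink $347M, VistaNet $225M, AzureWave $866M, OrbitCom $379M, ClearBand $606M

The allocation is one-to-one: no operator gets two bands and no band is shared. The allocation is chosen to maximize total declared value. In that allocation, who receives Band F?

VistaNet receives Band F.

Treat this as an assignment problem: match each operator to one band.
Optimal: TerraLink→Band A ($944M), VistaNet→Band F ($902M), AzureWave→Band C ($866M), OrbitCom→Band G ($749M), ClearBand→Band B ($877M) — total 944+902+866+749+877 = $4338M.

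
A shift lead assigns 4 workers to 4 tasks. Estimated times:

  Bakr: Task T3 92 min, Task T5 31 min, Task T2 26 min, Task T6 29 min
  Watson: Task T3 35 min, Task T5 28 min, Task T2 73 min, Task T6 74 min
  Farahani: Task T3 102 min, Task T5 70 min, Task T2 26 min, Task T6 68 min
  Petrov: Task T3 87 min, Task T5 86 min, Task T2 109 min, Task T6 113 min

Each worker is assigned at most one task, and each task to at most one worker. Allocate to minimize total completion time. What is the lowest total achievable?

Minimum total: 170 min

This is a one-to-one assignment (minimum-cost bipartite matching).
Optimal: Bakr→Task T6 (29 min), Watson→Task T5 (28 min), Farahani→Task T2 (26 min), Petrov→Task T3 (87 min) — total 29+28+26+87 = 170 min.
Column-greedy (each task in turn goes to its cheapest remaining worker) gives 205 min, worse by 35.
Next-best assignment: Bakr→Task T6, Watson→Task T3, Farahani→Task T2, Petrov→Task T5 = 176 min.
Swapping Petrov↔Farahani (Petrov→Task T2 109 min, Farahani→Task T3 102 min) adds 98.
Checked against all permutations: 170 min is optimal.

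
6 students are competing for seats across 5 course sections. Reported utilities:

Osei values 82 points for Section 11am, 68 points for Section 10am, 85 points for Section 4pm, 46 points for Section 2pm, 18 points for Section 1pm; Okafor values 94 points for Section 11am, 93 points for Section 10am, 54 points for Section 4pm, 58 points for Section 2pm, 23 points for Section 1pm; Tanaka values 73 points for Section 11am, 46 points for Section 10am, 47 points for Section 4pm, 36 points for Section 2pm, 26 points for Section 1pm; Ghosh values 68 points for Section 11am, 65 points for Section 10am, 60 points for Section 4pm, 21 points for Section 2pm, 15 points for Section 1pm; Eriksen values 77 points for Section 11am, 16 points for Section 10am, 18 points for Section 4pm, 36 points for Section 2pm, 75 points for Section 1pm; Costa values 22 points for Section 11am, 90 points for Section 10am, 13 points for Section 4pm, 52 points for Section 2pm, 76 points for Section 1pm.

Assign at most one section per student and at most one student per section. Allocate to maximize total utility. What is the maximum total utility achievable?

Optimal: Tanaka→Section 11am (73 points), Costa→Section 10am (90 points), Osei→Section 4pm (85 points), Okafor→Section 2pm (58 points), Eriksen→Section 1pm (75 points) — total 73+90+85+58+75 = 381 points.
Row-greedy (each student in turn takes its best remaining section) gives 321 points, worse by 60.

Max total: 381 points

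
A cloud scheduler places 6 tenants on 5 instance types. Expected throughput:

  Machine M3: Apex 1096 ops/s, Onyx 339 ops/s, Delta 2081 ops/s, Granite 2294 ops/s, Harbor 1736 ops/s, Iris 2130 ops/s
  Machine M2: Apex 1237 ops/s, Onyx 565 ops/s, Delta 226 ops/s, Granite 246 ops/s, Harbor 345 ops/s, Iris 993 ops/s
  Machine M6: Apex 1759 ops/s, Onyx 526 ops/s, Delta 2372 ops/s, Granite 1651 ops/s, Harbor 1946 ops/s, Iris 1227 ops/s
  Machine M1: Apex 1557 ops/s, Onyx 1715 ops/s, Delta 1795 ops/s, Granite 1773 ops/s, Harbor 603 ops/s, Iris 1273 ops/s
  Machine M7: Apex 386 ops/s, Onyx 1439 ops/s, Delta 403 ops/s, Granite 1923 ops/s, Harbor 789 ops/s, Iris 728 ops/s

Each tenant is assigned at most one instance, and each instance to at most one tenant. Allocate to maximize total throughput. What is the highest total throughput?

Optimal: Iris→Machine M3 (2130 ops/s), Apex→Machine M2 (1237 ops/s), Delta→Machine M6 (2372 ops/s), Onyx→Machine M1 (1715 ops/s), Granite→Machine M7 (1923 ops/s) — total 2130+1237+2372+1715+1923 = 9377 ops/s.
Row-greedy (each tenant in turn takes its best remaining instance) gives 7823 ops/s, worse by 1554.
Next-best assignment: Iris→Machine M3, Apex→Machine M2, Harbor→Machine M6, Delta→Machine M1, Granite→Machine M7 = 9031 ops/s.

Maximum total: 9377 ops/s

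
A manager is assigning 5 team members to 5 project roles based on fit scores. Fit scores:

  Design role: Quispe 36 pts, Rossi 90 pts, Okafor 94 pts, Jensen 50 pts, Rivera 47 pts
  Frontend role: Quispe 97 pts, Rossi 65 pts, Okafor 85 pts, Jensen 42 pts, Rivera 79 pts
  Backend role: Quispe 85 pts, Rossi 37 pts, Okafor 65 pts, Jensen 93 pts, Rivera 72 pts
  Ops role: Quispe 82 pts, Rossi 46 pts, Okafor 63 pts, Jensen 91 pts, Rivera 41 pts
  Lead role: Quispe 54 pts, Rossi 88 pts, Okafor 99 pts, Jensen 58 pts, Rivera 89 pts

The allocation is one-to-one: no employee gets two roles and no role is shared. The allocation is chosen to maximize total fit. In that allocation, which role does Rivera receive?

Optimal: Quispe→Frontend role (97 pts), Rossi→Design role (90 pts), Okafor→Lead role (99 pts), Jensen→Ops role (91 pts), Rivera→Backend role (72 pts) — total 97+90+99+91+72 = 449 pts.
Max-entry greedy (repeatedly take the single best remaining cell) gives 420 pts, worse by 29.
Next-best assignment: Quispe→Backend role, Rossi→Design role, Okafor→Lead role, Jensen→Ops role, Rivera→Frontend role = 444 pts.
Swapping Rossi↔Quispe (Rossi→Frontend role 65 pts, Quispe→Design role 36 pts) loses 86.
Rivera's own top role is Lead role (89 pts), but forcing Rivera→Lead role and reassigning the rest optimally gives only 440 pts — worse by 9.

Rivera receives Backend role.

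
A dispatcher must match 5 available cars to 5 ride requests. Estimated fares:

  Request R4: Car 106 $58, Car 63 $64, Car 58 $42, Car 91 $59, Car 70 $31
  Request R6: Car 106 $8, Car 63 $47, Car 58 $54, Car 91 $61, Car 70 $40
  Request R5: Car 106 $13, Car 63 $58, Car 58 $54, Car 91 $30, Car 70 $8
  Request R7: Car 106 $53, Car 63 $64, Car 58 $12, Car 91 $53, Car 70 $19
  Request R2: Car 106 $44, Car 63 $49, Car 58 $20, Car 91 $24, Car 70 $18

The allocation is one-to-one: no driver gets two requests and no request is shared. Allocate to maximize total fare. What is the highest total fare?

Maximum total: $261

This is the linear assignment problem.
Optimal: Car 106→Request R2 ($44), Car 63→Request R7 ($64), Car 58→Request R5 ($54), Car 91→Request R4 ($59), Car 70→Request R6 ($40) — total 44+64+54+59+40 = $261.
Max-entry greedy (repeatedly take the single best remaining cell) gives $250, worse by 11.
No other one-to-one assignment exceeds $261.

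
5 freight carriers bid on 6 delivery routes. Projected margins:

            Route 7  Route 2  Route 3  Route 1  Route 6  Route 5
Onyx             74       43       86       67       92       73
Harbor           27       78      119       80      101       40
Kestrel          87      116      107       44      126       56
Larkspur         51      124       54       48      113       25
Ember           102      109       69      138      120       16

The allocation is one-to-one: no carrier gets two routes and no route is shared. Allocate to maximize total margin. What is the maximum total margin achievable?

Maximum total: $581k

Optimal: Onyx→Route 7 ($74k), Harbor→Route 3 ($119k), Kestrel→Route 6 ($126k), Larkspur→Route 2 ($124k), Ember→Route 1 ($138k) — total 74+119+126+124+138 = $581k.
Column-greedy (each route in turn goes to its best remaining carrier) gives $538k, worse by 43.
Next-best assignment: Onyx→Route 5, Harbor→Route 3, Kestrel→Route 6, Larkspur→Route 2, Ember→Route 1 = $580k.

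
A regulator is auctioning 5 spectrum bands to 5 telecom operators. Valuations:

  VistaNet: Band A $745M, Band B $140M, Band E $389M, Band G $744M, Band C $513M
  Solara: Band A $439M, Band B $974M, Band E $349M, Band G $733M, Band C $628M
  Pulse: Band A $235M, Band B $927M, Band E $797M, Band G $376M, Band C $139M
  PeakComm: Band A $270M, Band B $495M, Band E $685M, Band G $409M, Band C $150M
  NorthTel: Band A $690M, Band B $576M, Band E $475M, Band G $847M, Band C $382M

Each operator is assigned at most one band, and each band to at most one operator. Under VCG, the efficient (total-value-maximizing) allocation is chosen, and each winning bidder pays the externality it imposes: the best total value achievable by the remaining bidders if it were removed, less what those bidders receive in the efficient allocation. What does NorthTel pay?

NorthTel pays $105M.

Efficient allocation: VistaNet→Band A ($745M), Solara→Band C ($628M), Pulse→Band B ($927M), PeakComm→Band E ($685M), NorthTel→Band G ($847M); total welfare W = $3832M.
NorthTel receives Band G at value $847M, so the others get W − 847 = $2985M.
Without NorthTel: best allocation of the remaining 4 bidders over all 5 bands is VistaNet→Band A ($745M), Solara→Band G ($733M), Pulse→Band B ($927M), PeakComm→Band E ($685M), total $3090M.
VCG payment = (others' best without NorthTel) − (others' welfare with NorthTel) = 3090 − 2985 = $105M.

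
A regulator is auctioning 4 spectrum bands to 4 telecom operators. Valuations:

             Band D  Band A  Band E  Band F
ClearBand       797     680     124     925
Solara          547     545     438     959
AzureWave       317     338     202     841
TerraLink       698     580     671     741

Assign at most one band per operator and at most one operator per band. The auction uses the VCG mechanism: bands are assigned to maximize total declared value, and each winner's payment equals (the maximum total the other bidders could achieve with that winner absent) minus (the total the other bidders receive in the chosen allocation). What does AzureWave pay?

AzureWave pays $414M.

Efficient allocation: ClearBand→Band D ($797M), Solara→Band A ($545M), AzureWave→Band F ($841M), TerraLink→Band E ($671M); total welfare W = $2854M.
AzureWave receives Band F at value $841M, so the others get W − 841 = $2013M.
Without AzureWave: best allocation of the remaining 3 bidders over all 4 bands is ClearBand→Band D ($797M), Solara→Band F ($959M), TerraLink→Band E ($671M), total $2427M.
VCG payment = (others' best without AzureWave) − (others' welfare with AzureWave) = 2427 − 2013 = $414M.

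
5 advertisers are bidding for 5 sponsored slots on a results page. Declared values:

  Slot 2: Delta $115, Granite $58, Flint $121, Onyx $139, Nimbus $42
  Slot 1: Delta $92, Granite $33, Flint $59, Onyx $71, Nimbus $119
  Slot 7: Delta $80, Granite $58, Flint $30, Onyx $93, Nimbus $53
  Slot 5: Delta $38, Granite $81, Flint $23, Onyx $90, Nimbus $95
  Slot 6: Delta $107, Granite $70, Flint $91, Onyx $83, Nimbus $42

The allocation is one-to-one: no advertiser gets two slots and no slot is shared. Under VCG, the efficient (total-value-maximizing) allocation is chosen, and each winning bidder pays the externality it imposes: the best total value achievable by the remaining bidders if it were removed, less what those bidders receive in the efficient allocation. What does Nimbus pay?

Nimbus pays $1.

Efficient allocation: Delta→Slot 6 ($107), Granite→Slot 5 ($81), Flint→Slot 2 ($121), Onyx→Slot 7 ($93), Nimbus→Slot 1 ($119); total welfare W = $521.
Nimbus receives Slot 1 at value $119, so the others get W − 119 = $402.
Without Nimbus: best allocation of the remaining 4 bidders over all 5 slots is Delta→Slot 1 ($92), Granite→Slot 5 ($81), Flint→Slot 6 ($91), Onyx→Slot 2 ($139), total $403.
VCG payment = (others' best without Nimbus) − (others' welfare with Nimbus) = 403 − 402 = $1.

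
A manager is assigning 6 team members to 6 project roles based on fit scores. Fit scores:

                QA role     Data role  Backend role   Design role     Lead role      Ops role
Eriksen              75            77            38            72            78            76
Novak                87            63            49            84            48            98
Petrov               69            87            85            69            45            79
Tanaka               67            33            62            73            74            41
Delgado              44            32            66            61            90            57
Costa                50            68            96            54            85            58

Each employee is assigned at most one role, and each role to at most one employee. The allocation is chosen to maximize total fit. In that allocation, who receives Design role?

Tanaka receives Design role.

Optimal: Eriksen→QA role (75 pts), Novak→Ops role (98 pts), Petrov→Data role (87 pts), Tanaka→Design role (73 pts), Delgado→Lead role (90 pts), Costa→Backend role (96 pts) — total 75+98+87+73+90+96 = 519 pts.
Row-greedy (each employee in turn takes its best remaining role) gives 452 pts, worse by 67.
Next-best assignment: Eriksen→Design role, Novak→Ops role, Petrov→Data role, Tanaka→QA role, Delgado→Lead role, Costa→Backend role = 510 pts.
Swapping Novak↔Delgado (Novak→Lead role 48 pts, Delgado→Ops role 57 pts) loses 83.
Every other assignment is strictly worse.
Tanaka's own top role is Lead role (74 pts), but forcing Tanaka→Lead role and reassigning the rest optimally gives only 491 pts — worse by 28.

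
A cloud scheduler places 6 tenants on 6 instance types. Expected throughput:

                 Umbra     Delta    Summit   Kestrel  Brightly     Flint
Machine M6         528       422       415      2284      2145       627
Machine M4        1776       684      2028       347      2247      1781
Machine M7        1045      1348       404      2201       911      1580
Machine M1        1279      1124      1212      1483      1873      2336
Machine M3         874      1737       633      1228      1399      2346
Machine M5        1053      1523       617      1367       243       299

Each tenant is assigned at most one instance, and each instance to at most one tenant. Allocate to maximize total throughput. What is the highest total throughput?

Optimal: Umbra→Machine M1 (1279 ops/s), Delta→Machine M5 (1523 ops/s), Summit→Machine M4 (2028 ops/s), Kestrel→Machine M7 (2201 ops/s), Brightly→Machine M6 (2145 ops/s), Flint→Machine M3 (2346 ops/s) — total 1279+1523+2028+2201+2145+2346 = 11522 ops/s.
Row-greedy (each tenant in turn takes its best remaining instance) gives 8219 ops/s, worse by 3303.
No other one-to-one assignment exceeds 11522 ops/s.

Maximum total: 11522 ops/s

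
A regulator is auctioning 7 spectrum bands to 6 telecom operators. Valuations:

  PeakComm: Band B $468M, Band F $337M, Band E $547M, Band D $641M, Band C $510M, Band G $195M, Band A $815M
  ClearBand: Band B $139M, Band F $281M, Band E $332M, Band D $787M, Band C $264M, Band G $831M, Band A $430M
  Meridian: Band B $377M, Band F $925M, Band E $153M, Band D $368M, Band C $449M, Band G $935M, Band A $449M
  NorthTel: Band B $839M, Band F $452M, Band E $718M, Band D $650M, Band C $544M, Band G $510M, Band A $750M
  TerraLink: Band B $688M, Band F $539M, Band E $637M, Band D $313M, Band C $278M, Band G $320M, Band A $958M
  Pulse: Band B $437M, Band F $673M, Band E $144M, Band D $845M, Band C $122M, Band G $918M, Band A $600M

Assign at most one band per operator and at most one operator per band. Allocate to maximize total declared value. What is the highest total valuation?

Max total: $4974M

This is a one-to-one assignment (maximum-weight bipartite matching).
Optimal: PeakComm→Band E ($547M), ClearBand→Band D ($787M), Meridian→Band F ($925M), NorthTel→Band B ($839M), TerraLink→Band A ($958M), Pulse→Band G ($918M) — total 547+787+925+839+958+918 = $4974M.
Row-greedy (each operator in turn takes its best remaining band) gives $4892M, worse by 82.
Next-best assignment: PeakComm→Band E, ClearBand→Band G, Meridian→Band F, NorthTel→Band B, TerraLink→Band A, Pulse→Band D = $4945M.
Swapping TerraLink↔Meridian (TerraLink→Band F $539M, Meridian→Band A $449M) loses 895.
Every other assignment is strictly worse.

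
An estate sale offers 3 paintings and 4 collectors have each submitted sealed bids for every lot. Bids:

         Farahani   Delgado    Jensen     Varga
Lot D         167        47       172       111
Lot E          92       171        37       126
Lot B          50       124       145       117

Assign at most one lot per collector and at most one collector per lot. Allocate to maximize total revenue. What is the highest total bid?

Optimal: Farahani→Lot D ($167), Delgado→Lot E ($171), Jensen→Lot B ($145) — total 167+171+145 = $483.
Max-entry greedy (repeatedly take the single best remaining cell) gives $460, worse by 23.
Swapping Jensen↔Delgado (Jensen→Lot E $37, Delgado→Lot B $124) loses 155.
Checked against all permutations: $483 is optimal.

Maximum total: $483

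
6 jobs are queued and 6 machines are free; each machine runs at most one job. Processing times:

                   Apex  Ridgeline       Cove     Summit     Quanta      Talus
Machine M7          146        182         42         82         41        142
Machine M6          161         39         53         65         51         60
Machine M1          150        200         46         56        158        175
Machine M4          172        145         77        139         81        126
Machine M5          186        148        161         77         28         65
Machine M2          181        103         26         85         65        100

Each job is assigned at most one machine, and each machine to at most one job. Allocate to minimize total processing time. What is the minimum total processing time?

Min total: 399 min

This is the linear assignment problem.
Optimal: Apex→Machine M4 (172 min), Ridgeline→Machine M6 (39 min), Cove→Machine M2 (26 min), Summit→Machine M1 (56 min), Quanta→Machine M7 (41 min), Talus→Machine M5 (65 min) — total 172+39+26+56+41+65 = 399 min.
Min-entry greedy (repeatedly take the single cheapest remaining cell) gives 421 min, worse by 22.
Every other assignment is strictly worse.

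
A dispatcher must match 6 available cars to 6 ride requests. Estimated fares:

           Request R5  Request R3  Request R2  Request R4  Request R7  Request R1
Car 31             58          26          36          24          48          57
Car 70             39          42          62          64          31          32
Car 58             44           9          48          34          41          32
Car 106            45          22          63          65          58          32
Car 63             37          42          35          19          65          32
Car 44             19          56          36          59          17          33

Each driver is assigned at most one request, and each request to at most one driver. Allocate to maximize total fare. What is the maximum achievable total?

Optimal: Car 31→Request R1 ($57), Car 70→Request R2 ($62), Car 58→Request R5 ($44), Car 106→Request R4 ($65), Car 63→Request R7 ($65), Car 44→Request R3 ($56) — total 57+62+44+65+65+56 = $349.
Max-entry greedy (repeatedly take the single best remaining cell) gives $338, worse by 11.
Swapping Car 70↔Car 63 (Car 70→Request R7 $31, Car 63→Request R2 $35) loses 61.
No other one-to-one assignment exceeds $349.

Maximum total: $349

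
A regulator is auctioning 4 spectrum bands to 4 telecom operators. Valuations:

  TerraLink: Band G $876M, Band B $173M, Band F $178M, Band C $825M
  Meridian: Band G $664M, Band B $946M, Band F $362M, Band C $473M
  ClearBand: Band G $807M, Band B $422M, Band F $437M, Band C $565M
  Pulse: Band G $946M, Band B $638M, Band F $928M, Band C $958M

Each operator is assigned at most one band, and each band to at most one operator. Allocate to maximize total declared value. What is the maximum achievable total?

This is a one-to-one assignment (maximum-weight bipartite matching).
Optimal: TerraLink→Band C ($825M), Meridian→Band B ($946M), ClearBand→Band G ($807M), Pulse→Band F ($928M) — total 825+946+807+928 = $3506M.
Max-entry greedy (repeatedly take the single best remaining cell) gives $3217M, worse by 289.
Next-best assignment: TerraLink→Band G, Meridian→Band B, ClearBand→Band C, Pulse→Band F = $3315M.
Swapping Meridian↔Pulse (Meridian→Band F $362M, Pulse→Band B $638M) loses 874.

Max total: $3506M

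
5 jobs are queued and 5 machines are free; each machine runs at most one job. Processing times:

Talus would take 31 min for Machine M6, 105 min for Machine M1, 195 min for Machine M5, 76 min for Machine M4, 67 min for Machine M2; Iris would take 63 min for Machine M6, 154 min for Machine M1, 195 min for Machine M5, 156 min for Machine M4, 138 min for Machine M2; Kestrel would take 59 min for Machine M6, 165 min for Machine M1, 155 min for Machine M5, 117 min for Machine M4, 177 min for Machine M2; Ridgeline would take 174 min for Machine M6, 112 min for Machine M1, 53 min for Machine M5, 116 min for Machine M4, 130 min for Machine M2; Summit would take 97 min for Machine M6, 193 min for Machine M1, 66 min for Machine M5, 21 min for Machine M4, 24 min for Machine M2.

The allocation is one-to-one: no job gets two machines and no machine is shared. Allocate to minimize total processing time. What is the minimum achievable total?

Min total: 354 min

Optimal: Talus→Machine M2 (67 min), Iris→Machine M1 (154 min), Kestrel→Machine M6 (59 min), Ridgeline→Machine M5 (53 min), Summit→Machine M4 (21 min) — total 67+154+59+53+21 = 354 min.
Column-greedy (each machine in turn goes to its cheapest remaining job) gives 464 min, worse by 110.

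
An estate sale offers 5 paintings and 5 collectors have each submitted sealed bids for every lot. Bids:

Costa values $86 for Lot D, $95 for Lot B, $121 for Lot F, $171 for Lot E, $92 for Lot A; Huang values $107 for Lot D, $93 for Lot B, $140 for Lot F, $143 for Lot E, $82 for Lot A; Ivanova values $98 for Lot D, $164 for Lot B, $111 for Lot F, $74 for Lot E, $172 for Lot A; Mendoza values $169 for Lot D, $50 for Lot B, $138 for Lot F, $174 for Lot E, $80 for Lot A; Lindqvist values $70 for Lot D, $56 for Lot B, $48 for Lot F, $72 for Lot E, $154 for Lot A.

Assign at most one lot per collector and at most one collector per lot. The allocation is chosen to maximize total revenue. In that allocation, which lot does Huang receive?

Optimal: Costa→Lot E ($171), Huang→Lot F ($140), Ivanova→Lot B ($164), Mendoza→Lot D ($169), Lindqvist→Lot A ($154) — total 171+140+164+169+154 = $798.
Row-greedy (each collector in turn takes its best remaining lot) gives $708, worse by 90.
Swapping Lindqvist↔Costa (Lindqvist→Lot E $72, Costa→Lot A $92) loses 161.
Huang's own top lot is Lot E ($143), but forcing Huang→Lot E and reassigning the rest optimally gives only $751 — worse by 47.

Huang receives Lot F.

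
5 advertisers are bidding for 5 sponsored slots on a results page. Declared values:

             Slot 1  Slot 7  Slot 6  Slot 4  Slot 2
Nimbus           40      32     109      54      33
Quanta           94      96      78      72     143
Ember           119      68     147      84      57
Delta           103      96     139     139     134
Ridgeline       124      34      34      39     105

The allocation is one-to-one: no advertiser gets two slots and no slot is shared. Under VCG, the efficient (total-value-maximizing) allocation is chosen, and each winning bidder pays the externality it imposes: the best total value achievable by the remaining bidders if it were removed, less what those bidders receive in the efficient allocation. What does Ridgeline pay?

Ridgeline pays $49.

Efficient allocation: Nimbus→Slot 7 ($32), Quanta→Slot 2 ($143), Ember→Slot 6 ($147), Delta→Slot 4 ($139), Ridgeline→Slot 1 ($124); total welfare W = $585.
Ridgeline receives Slot 1 at value $124, so the others get W − 124 = $461.
Without Ridgeline: best allocation of the remaining 4 bidders over all 5 slots is Nimbus→Slot 6 ($109), Quanta→Slot 2 ($143), Ember→Slot 1 ($119), Delta→Slot 4 ($139), total $510.
VCG payment = (others' best without Ridgeline) − (others' welfare with Ridgeline) = 510 − 461 = $49.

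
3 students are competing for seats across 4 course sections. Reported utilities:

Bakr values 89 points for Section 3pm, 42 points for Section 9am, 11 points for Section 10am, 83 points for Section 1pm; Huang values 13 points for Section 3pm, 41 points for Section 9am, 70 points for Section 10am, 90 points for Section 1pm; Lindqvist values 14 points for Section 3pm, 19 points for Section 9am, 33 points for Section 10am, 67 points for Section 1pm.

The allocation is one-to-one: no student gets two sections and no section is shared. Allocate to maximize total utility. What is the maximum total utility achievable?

Max total: 226 points

Optimal: Bakr→Section 3pm (89 points), Huang→Section 10am (70 points), Lindqvist→Section 1pm (67 points) — total 89+70+67 = 226 points.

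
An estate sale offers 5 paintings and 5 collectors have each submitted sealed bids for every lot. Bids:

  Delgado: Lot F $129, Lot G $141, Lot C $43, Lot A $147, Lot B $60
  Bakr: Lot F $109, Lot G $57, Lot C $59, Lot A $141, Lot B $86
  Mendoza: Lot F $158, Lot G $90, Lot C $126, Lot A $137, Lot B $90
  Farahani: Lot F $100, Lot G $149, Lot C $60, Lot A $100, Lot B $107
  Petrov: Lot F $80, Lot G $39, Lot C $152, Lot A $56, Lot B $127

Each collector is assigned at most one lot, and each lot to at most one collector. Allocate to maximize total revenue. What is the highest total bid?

Optimal: Delgado→Lot G ($141), Bakr→Lot A ($141), Mendoza→Lot F ($158), Farahani→Lot B ($107), Petrov→Lot C ($152) — total 141+141+158+107+152 = $699.
Next-best assignment: Delgado→Lot A, Bakr→Lot B, Mendoza→Lot F, Farahani→Lot G, Petrov→Lot C = $692.
Every other assignment is strictly worse.

Maximum total: $699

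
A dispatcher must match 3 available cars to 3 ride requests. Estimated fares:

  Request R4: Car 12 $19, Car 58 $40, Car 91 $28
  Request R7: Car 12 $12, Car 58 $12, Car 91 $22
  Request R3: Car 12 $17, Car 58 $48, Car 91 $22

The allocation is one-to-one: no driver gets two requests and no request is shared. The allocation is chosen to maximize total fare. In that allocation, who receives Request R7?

Car 91 receives Request R7.

Optimal: Car 12→Request R4 ($19), Car 58→Request R3 ($48), Car 91→Request R7 ($22) — total 19+48+22 = $89.
Column-greedy (each request in turn goes to its best remaining driver) gives $79, worse by 10.
Car 91's own top request is Request R4 ($28), but forcing Car 91→Request R4 and reassigning the rest optimally gives only $88 — worse by 1.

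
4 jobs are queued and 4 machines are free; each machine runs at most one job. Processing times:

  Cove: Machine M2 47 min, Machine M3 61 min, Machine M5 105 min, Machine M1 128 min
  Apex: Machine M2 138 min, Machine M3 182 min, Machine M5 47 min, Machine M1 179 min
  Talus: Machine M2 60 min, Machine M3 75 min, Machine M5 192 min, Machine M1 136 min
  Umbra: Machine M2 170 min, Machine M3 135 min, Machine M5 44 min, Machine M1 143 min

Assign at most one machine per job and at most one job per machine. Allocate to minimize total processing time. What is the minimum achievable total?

Optimal: Cove→Machine M3 (61 min), Apex→Machine M5 (47 min), Talus→Machine M2 (60 min), Umbra→Machine M1 (143 min) — total 61+47+60+143 = 311 min.
Column-greedy (each machine in turn goes to its cheapest remaining job) gives 345 min, worse by 34.
Next-best assignment: Cove→Machine M2, Apex→Machine M5, Talus→Machine M3, Umbra→Machine M1 = 312 min.

Minimum total: 311 min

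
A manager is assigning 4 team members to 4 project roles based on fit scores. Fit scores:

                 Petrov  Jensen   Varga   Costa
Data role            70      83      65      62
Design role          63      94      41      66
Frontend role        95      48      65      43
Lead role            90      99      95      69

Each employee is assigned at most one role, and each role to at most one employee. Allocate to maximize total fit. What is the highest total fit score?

Optimal: Petrov→Frontend role (95 pts), Jensen→Design role (94 pts), Varga→Lead role (95 pts), Costa→Data role (62 pts) — total 95+94+95+62 = 346 pts.
Max-entry greedy (repeatedly take the single best remaining cell) gives 325 pts, worse by 21.
Next-best assignment: Petrov→Frontend role, Jensen→Data role, Varga→Lead role, Costa→Design role = 339 pts.

Maximum total: 346 pts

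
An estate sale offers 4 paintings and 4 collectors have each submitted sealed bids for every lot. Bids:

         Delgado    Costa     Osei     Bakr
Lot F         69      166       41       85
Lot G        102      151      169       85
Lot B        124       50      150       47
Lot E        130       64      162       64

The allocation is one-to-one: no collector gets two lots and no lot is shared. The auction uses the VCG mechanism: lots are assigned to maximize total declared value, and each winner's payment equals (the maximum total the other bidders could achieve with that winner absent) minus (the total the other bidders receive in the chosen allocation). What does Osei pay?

Efficient allocation: Delgado→Lot B ($124), Costa→Lot F ($166), Osei→Lot E ($162), Bakr→Lot G ($85); total welfare W = $537.
Osei receives Lot E at value $162, so the others get W − 162 = $375.
Without Osei: best allocation of the remaining 3 bidders over all 4 lots is Delgado→Lot E ($130), Costa→Lot F ($166), Bakr→Lot G ($85), total $381.
VCG payment = (others' best without Osei) − (others' welfare with Osei) = 381 − 375 = $6.

Osei pays $6.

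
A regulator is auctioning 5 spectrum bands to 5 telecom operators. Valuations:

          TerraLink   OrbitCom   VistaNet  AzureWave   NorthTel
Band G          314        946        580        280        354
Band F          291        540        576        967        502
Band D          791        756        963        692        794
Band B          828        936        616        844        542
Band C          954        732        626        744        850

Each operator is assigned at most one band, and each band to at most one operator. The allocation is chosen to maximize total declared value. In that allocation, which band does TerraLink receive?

TerraLink receives Band B.

Optimal: TerraLink→Band B ($828M), OrbitCom→Band G ($946M), VistaNet→Band D ($963M), AzureWave→Band F ($967M), NorthTel→Band C ($850M) — total 828+946+963+967+850 = $4554M.
TerraLink's own top band is Band C ($954M), but forcing TerraLink→Band C and reassigning the rest optimally gives only $4372M — worse by 182.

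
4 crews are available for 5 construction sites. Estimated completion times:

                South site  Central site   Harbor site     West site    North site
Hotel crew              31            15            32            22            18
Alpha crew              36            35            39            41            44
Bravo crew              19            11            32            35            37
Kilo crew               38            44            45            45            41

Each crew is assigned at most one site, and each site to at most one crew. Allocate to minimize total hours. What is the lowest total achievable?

Minimum total: 106 hours

Treat this as an assignment problem: match each crew to one site.
Optimal: Hotel crew→North site (18 hours), Alpha crew→Harbor site (39 hours), Bravo crew→Central site (11 hours), Kilo crew→South site (38 hours) — total 18+39+11+38 = 106 hours.
Row-greedy (each crew in turn takes its cheapest remaining site) gives 124 hours, worse by 18.
Next-best assignment: Hotel crew→North site, Alpha crew→West site, Bravo crew→Central site, Kilo crew→South site = 108 hours.
Checked against all permutations: 106 hours is optimal.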